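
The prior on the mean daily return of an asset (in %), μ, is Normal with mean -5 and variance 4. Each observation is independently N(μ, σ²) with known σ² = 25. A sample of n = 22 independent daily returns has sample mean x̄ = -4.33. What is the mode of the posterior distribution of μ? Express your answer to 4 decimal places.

μ̂_MAP = -4.4782

n = 22, x̄ = -4.33.
For a Normal prior and Normal likelihood with known variance, the posterior is Normal; its mode equals its mean, the precision-weighted average.
Prior precision 1/σ₀² = 1/4 = 0.25; data precision n/σ² = 22/25 = 0.88.
μ̂ = (0.25·(-5) + 0.88·(-4.33)) / (0.25 + 0.88) = (-5.0604)/1.13 = -12651/2825 ≈ -4.4782.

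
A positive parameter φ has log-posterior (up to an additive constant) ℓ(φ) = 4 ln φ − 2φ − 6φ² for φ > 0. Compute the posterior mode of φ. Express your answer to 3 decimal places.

ℓ'(φ) = 4/φ − 2 − 12φ. Setting this to zero and multiplying by φ: 12φ² + 2φ − 4 = 0.
φ = (−2 + √(2² + 4·12·4)) / (2·12) = (−2 + √196) / 24 = (−2 + 14)/24 = 1/2.
ℓ''(φ) = −4/φ² − 12 < 0, confirming a maximum.

φ̂_MAP = 0.500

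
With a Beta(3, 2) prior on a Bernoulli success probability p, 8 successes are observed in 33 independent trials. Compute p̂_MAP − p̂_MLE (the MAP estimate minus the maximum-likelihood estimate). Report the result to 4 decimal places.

MAP − MLE = 0.0354

Posterior is Beta(11, 27); MAP = (11−1)/(38−2) = 10/36 ≈ 0.27778.
MLE ignores the prior: p̂_MLE = k/n = 8/33 ≈ 0.24242.
Difference = 10/36 − 8/33 = 7/198 ≈ 0.0354.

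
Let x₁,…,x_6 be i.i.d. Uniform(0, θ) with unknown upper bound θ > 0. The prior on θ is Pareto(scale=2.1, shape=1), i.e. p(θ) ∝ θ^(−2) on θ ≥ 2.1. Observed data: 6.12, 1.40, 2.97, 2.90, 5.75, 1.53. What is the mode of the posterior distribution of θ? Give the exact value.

θ̂_MAP = 6.12

The Uniform(0, θ) likelihood is θ^(−n) for θ ≥ max(xᵢ), zero otherwise. Here max(xᵢ) = 6.12.
Posterior ∝ θ^(−2) · θ^(−6) = θ^(−8) on θ ≥ max(2.1, 6.12) = 6.12.
This density is strictly decreasing in θ, so the posterior mode lies at the lower boundary of the support.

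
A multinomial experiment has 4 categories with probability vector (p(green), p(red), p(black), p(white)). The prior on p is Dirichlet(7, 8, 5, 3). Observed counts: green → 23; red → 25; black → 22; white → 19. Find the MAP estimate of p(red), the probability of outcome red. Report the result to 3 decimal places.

The posterior is Dirichlet(αᵢ + nᵢ) = Dirichlet(30, 33, 27, 22).
For a Dirichlet(a₁,…,a_K) with all aᵢ > 1, the mode has j-th component (aⱼ − 1)/(Σaᵢ − K).
Here Σaᵢ = 112 and K = 4, so p(red) = (33 − 1)/(112 − 4) = 32/108 ≈ 0.296.

MAP estimate of p(red) = 0.296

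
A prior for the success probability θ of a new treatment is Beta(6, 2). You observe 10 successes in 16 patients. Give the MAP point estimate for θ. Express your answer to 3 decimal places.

θ̂_MAP = 0.682

Prior: Beta(6, 2).
Data: 10 successes in 16 trials. The binomial likelihood contributes θ^10(1−θ)^6, so the posterior is Beta(6+10, 2+6) = Beta(16, 8).
For Beta(a, b) with a, b > 1 the mode is (a−1)/(a+b−2) = 15/22 ≈ 0.682.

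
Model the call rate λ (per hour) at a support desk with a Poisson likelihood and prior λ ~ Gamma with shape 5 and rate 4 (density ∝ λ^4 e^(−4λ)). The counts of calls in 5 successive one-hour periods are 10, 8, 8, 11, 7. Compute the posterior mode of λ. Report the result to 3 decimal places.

Σxᵢ = 10+8+8+11+7 = 44, with n = 5.
Posterior ∝ λ^4e^(−4λ) · λ^44e^(−5λ) = λ^48e^(−9λ), i.e. Gamma(shape=49, rate=9).
The mode of a Gamma(a, b) with a ≥ 1 (shape–rate) is (a−1)/b = 48/9 ≈ 5.333.

λ̂_MAP = 5.333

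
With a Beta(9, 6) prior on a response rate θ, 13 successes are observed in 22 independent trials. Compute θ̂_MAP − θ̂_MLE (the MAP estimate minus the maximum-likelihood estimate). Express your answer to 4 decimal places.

MAP − MLE = 0.0091

Posterior is Beta(22, 15); MAP = (22−1)/(37−2) = 21/35 ≈ 0.60000.
MLE ignores the prior: θ̂_MLE = k/n = 13/22 ≈ 0.59091.
Difference = 21/35 − 13/22 = 1/110 ≈ 0.0091.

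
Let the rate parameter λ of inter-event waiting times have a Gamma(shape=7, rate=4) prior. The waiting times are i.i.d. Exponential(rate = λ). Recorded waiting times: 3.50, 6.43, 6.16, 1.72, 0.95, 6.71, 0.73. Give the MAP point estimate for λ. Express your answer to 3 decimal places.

λ̂_MAP = 0.430

The Exponential(rate=λ) likelihood is ∝ λ^n e^(−λΣtᵢ). Here n = 7 and Σtᵢ = 3.50 + 6.43 + 6.16 + 1.72 + 0.95 + 6.71 + 0.73 = 26.20.
Posterior ∝ λ^6e^(−4λ) · λ^7e^(−26.20λ) = λ^13e^(−30.20λ), i.e. Gamma(14, 30.20).
Mode = (a−1)/b = 13/30.20 ≈ 0.430.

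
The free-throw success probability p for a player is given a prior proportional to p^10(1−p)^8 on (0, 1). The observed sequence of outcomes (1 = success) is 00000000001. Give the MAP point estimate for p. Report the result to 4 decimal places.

The prior density ∝ p^10(1−p)^8 is the kernel of Beta(11, 9).
Data: 1 success in 11 trials (from the sequence). The binomial likelihood contributes p(1−p)^10, so the posterior is Beta(11+1, 9+10) = Beta(12, 19).
For Beta(a, b) with a, b > 1 the mode is (a−1)/(a+b−2) = 11/29 ≈ 0.3793.

p̂_MAP = 0.3793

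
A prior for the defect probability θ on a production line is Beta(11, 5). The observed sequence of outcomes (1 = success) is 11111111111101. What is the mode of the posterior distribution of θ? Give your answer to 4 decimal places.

θ̂_MAP = 0.8214

Prior: Beta(11, 5).
Data: 13 successes in 14 trials (from the sequence). The binomial likelihood contributes θ^13(1−θ)^1, so the posterior is Beta(11+13, 5+1) = Beta(24, 6).
For Beta(a, b) with a, b > 1 the mode is (a−1)/(a+b−2) = 23/28 ≈ 0.8214.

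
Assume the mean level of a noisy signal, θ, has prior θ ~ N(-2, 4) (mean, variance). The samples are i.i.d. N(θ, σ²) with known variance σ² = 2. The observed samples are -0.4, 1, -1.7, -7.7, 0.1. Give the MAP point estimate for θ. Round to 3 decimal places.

n = 5; x̄ = ((-0.4) + 1 + (-1.7) + (-7.7) + 0.1)/5 = -8.7/5 = -1.74.
For a Normal prior and Normal likelihood with known variance, the posterior is Normal; its mode equals its mean, the precision-weighted average.
Prior precision 1/σ₀² = 1/4 = 0.25; data precision n/σ² = 5/2 = 2.5.
θ̂ = (0.25·(-2) + 2.5·(-1.74)) / (0.25 + 2.5) = (-4.85)/2.75 = -97/55 ≈ -1.764.

θ̂_MAP = -1.764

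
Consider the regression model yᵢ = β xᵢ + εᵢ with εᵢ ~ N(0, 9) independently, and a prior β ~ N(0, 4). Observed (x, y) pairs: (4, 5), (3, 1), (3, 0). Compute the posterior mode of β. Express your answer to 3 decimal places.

log p(β | y) = −Σ(yᵢ − βxᵢ)²/(2·9) − β²/(2·4) + const.
Setting the derivative to zero: Σxᵢ(yᵢ − βxᵢ)/9 − β/4 = 0, so β = Σxᵢyᵢ / (Σxᵢ² + σ²/τ²).
Σxᵢyᵢ = 4·5 + 3·1 + 3·0 = 23; Σxᵢ² = 34; σ²/τ² = 2.25.
β̂_MAP = 23 / (34 + 2.25) = 23/36.25 ≈ 0.634.

β̂_MAP = 0.634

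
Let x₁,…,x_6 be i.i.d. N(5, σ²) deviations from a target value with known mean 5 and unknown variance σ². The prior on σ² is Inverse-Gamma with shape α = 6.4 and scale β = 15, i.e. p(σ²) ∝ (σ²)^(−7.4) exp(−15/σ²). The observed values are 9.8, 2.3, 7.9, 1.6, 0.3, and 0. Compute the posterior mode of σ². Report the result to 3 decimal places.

Sum of squared deviations about the known mean: SS = (9.8−5)² + (2.3−5)² + (7.9−5)² + (1.6−5)² + (0.3−5)² + (0−5)² = 97.39.
The Normal likelihood contributes (σ²)^(−n/2) exp(−SS/(2σ²)), so the posterior is Inverse-Gamma(α + n/2, β + SS/2) = Inverse-Gamma(9.4, 63.695).
The mode of Inverse-Gamma(a, b) is b/(a+1) = 63.695/10.4 ≈ 6.125.

σ̂²_MAP = 6.125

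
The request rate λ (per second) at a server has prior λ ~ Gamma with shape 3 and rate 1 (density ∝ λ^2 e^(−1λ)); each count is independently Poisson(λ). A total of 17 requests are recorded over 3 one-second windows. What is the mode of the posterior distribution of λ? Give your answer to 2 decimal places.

λ̂_MAP = 4.75

Σxᵢ = 17, n = 3.
Posterior ∝ λ^2e^(−1λ) · λ^17e^(−3λ) = λ^19e^(−4λ), i.e. Gamma(shape=20, rate=4).
The mode of a Gamma(a, b) with a ≥ 1 (shape–rate) is (a−1)/b = 19/4 ≈ 4.75.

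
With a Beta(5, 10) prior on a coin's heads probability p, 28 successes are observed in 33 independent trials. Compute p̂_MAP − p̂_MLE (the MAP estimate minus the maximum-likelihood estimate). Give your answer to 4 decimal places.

MAP − MLE = -0.1528

Posterior is Beta(33, 15); MAP = (33−1)/(48−2) = 32/46 ≈ 0.69565.
MLE ignores the prior: p̂_MLE = k/n = 28/33 ≈ 0.84848.
Difference = 32/46 − 28/33 = -116/759 ≈ -0.1528.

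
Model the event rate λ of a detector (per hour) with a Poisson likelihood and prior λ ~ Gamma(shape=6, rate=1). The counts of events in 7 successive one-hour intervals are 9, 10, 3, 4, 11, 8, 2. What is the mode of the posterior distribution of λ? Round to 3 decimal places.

λ̂_MAP = 6.500

Σxᵢ = 9+10+3+4+11+8+2 = 47, with n = 7.
Posterior ∝ λ^5e^(−1λ) · λ^47e^(−7λ) = λ^52e^(−8λ), i.e. Gamma(shape=53, rate=8).
The mode of a Gamma(a, b) with a ≥ 1 (shape–rate) is (a−1)/b = 52/8 ≈ 6.500.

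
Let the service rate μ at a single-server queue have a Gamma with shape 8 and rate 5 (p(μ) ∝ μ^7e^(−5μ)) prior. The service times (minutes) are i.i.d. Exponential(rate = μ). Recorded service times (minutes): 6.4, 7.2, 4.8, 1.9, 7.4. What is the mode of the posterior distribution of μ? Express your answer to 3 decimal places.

The Exponential(rate=μ) likelihood is ∝ μ^n e^(−μΣtᵢ). Here n = 5 and Σtᵢ = 6.4 + 7.2 + 4.8 + 1.9 + 7.4 = 27.7.
Posterior ∝ μ^7e^(−5μ) · μ^5e^(−27.7μ) = μ^12e^(−32.7μ), i.e. Gamma(13, 32.7).
Mode = (a−1)/b = 12/32.7 ≈ 0.367.

μ̂_MAP = 0.367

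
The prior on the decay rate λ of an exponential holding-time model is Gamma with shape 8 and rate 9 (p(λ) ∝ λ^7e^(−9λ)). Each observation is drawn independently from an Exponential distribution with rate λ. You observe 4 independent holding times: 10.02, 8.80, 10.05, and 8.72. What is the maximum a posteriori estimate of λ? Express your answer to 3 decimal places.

The Exponential(rate=λ) likelihood is ∝ λ^n e^(−λΣtᵢ). Here n = 4 and Σtᵢ = 10.02 + 8.80 + 10.05 + 8.72 = 37.59.
Posterior ∝ λ^7e^(−9λ) · λ^4e^(−37.59λ) = λ^11e^(−46.59λ), i.e. Gamma(12, 46.59).
Mode = (a−1)/b = 11/46.59 ≈ 0.236.

λ̂_MAP = 0.236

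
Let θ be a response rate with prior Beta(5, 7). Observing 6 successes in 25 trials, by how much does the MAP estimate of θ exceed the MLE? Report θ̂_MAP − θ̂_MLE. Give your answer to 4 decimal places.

Posterior is Beta(11, 26); MAP = (11−1)/(37−2) = 10/35 ≈ 0.28571.
MLE ignores the prior: θ̂_MLE = k/n = 6/25 ≈ 0.24000.
Difference = 10/35 − 6/25 = 8/175 ≈ 0.0457.

MAP − MLE = 0.0457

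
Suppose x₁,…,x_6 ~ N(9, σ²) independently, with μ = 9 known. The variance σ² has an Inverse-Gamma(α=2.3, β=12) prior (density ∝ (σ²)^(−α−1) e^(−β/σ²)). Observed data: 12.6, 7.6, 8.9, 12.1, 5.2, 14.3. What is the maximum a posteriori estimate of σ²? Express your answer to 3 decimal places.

Sum of squared deviations about the known mean: SS = (12.6−9)² + (7.6−9)² + (8.9−9)² + (12.1−9)² + (5.2−9)² + (14.3−9)² = 67.07.
The Normal likelihood contributes (σ²)^(−n/2) exp(−SS/(2σ²)), so the posterior is Inverse-Gamma(α + n/2, β + SS/2) = Inverse-Gamma(5.3, 45.535).
The mode of Inverse-Gamma(a, b) is b/(a+1) = 45.535/6.3 ≈ 7.228.

σ̂²_MAP = 7.228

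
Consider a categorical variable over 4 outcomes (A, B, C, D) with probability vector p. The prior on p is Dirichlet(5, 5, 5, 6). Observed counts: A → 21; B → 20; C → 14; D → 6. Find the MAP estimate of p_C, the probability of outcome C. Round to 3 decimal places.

MAP estimate of p_C = 0.231

The posterior is Dirichlet(αᵢ + nᵢ) = Dirichlet(26, 25, 19, 12).
For a Dirichlet(a₁,…,a_K) with all aᵢ > 1, the mode has j-th component (aⱼ − 1)/(Σaᵢ − K).
Here Σaᵢ = 82 and K = 4, so p_C = (19 − 1)/(82 − 4) = 18/78 ≈ 0.231.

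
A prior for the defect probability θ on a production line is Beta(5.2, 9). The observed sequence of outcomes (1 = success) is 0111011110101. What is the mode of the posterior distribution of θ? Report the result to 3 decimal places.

Prior: Beta(5.2, 9).
Data: 9 successes in 13 trials (from the sequence). The binomial likelihood contributes θ^9(1−θ)^4, so the posterior is Beta(5.2+9, 9+4) = Beta(14.2, 13).
For Beta(a, b) with a, b > 1 the mode is (a−1)/(a+b−2) = 13.2/25.2 ≈ 0.524.

θ̂_MAP = 0.524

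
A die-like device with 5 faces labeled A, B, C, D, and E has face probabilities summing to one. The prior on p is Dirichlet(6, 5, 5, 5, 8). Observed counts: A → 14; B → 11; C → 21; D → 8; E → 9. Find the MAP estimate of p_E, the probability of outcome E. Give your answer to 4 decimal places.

The posterior is Dirichlet(αᵢ + nᵢ) = Dirichlet(20, 16, 26, 13, 17).
For a Dirichlet(a₁,…,a_K) with all aᵢ > 1, the mode has j-th component (aⱼ − 1)/(Σaᵢ − K).
Here Σaᵢ = 92 and K = 5, so p_E = (17 − 1)/(92 − 5) = 16/87 ≈ 0.1839.

MAP estimate of p_E = 0.1839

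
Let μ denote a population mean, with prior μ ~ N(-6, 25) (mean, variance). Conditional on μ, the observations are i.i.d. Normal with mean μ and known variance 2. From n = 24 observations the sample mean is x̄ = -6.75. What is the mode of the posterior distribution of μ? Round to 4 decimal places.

n = 24, x̄ = -6.75.
For a Normal prior and Normal likelihood with known variance, the posterior is Normal; its mode equals its mean, the precision-weighted average.
Prior precision 1/σ₀² = 1/25 = 0.04; data precision n/σ² = 24/2 = 12.
μ̂ = (0.04·(-6) + 12·(-6.75)) / (0.04 + 12) = (-81.24)/12.04 = -2031/301 ≈ -6.7475.

μ̂_MAP = -6.7475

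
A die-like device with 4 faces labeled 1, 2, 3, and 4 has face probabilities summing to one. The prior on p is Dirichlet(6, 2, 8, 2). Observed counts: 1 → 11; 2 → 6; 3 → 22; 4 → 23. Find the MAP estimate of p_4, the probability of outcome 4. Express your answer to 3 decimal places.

MAP estimate: 0.316

The posterior is Dirichlet(αᵢ + nᵢ) = Dirichlet(17, 8, 30, 25).
For a Dirichlet(a₁,…,a_K) with all aᵢ > 1, the mode has j-th component (aⱼ − 1)/(Σaᵢ − K).
Here Σaᵢ = 80 and K = 4, so p_4 = (25 − 1)/(80 − 4) = 24/76 ≈ 0.316.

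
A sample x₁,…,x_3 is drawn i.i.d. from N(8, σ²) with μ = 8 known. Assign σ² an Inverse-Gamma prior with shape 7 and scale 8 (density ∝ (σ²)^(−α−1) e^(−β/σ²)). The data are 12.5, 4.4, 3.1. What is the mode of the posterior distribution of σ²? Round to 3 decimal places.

Sum of squared deviations about the known mean: SS = (12.5−8)² + (4.4−8)² + (3.1−8)² = 57.22.
The Normal likelihood contributes (σ²)^(−n/2) exp(−SS/(2σ²)), so the posterior is Inverse-Gamma(α + n/2, β + SS/2) = Inverse-Gamma(8.5, 36.61).
The mode of Inverse-Gamma(a, b) is b/(a+1) = 36.61/9.5 ≈ 3.854.

σ̂²_MAP = 3.854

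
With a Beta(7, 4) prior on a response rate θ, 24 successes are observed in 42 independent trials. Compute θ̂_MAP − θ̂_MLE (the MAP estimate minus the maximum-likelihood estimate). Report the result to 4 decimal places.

Posterior is Beta(31, 22); MAP = (31−1)/(53−2) = 30/51 ≈ 0.58824.
MLE ignores the prior: θ̂_MLE = k/n = 24/42 ≈ 0.57143.
Difference = 30/51 − 24/42 = 2/119 ≈ 0.0168.

MAP − MLE = 0.0168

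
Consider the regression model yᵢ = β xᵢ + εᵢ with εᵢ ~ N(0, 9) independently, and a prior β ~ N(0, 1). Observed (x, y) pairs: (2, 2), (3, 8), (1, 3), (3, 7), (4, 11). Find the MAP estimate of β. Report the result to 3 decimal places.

β̂_MAP = 2.000

log p(β | y) = −Σ(yᵢ − βxᵢ)²/(2·9) − β²/(2·1) + const.
Setting the derivative to zero: Σxᵢ(yᵢ − βxᵢ)/9 − β/1 = 0, so β = Σxᵢyᵢ / (Σxᵢ² + σ²/τ²).
Σxᵢyᵢ = 2·2 + 3·8 + 1·3 + 3·7 + 4·11 = 96; Σxᵢ² = 39; σ²/τ² = 9.
β̂_MAP = 96 / (39 + 9) = 96/48 ≈ 2.000.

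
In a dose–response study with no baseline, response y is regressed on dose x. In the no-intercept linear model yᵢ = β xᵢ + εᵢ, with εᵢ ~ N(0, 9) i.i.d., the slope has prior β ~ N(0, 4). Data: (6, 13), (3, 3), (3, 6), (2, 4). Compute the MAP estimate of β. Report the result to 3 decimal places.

log p(β | y) = −Σ(yᵢ − βxᵢ)²/(2·9) − β²/(2·4) + const.
Setting the derivative to zero: Σxᵢ(yᵢ − βxᵢ)/9 − β/4 = 0, so β = Σxᵢyᵢ / (Σxᵢ² + σ²/τ²).
Σxᵢyᵢ = 6·13 + 3·3 + 3·6 + 2·4 = 113; Σxᵢ² = 58; σ²/τ² = 2.25.
β̂_MAP = 113 / (58 + 2.25) = 113/60.25 ≈ 1.876.

β̂_MAP = 1.876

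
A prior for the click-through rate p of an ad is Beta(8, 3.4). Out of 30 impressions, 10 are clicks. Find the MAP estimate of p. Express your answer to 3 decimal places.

p̂_MAP = 0.431

Prior: Beta(8, 3.4).
Data: 10 successes in 30 trials. The binomial likelihood contributes p^10(1−p)^20, so the posterior is Beta(8+10, 3.4+20) = Beta(18, 23.4).
For Beta(a, b) with a, b > 1 the mode is (a−1)/(a+b−2) = 17/39.4 ≈ 0.431.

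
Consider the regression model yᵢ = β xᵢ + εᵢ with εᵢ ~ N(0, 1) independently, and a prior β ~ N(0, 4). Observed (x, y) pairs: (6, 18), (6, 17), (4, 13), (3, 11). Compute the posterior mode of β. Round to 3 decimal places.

β̂_MAP = 3.033

log p(β | y) = −Σ(yᵢ − βxᵢ)²/(2·1) − β²/(2·4) + const.
Setting the derivative to zero: Σxᵢ(yᵢ − βxᵢ)/1 − β/4 = 0, so β = Σxᵢyᵢ / (Σxᵢ² + σ²/τ²).
Σxᵢyᵢ = 6·18 + 6·17 + 4·13 + 3·11 = 295; Σxᵢ² = 97; σ²/τ² = 0.25.
β̂_MAP = 295 / (97 + 0.25) = 295/97.25 ≈ 3.033.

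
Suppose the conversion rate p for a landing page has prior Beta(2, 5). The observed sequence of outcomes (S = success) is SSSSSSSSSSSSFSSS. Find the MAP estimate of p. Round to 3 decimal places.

p̂_MAP = 0.762

Prior: Beta(2, 5).
Data: 15 successes in 16 trials (from the sequence). The binomial likelihood contributes p^15(1−p)^1, so the posterior is Beta(2+15, 5+1) = Beta(17, 6).
For Beta(a, b) with a, b > 1 the mode is (a−1)/(a+b−2) = 16/21 ≈ 0.762.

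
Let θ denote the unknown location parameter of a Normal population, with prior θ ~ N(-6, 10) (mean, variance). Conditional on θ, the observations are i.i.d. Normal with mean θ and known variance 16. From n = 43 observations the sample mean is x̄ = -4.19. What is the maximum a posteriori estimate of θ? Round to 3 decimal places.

n = 43, x̄ = -4.19.
For a Normal prior and Normal likelihood with known variance, the posterior is Normal; its mode equals its mean, the precision-weighted average.
Prior precision 1/σ₀² = 1/10 = 0.1; data precision n/σ² = 43/16 = 2.6875.
θ̂ = (0.1·(-6) + 2.6875·(-4.19)) / (0.1 + 2.6875) = (-11.860625)/2.7875 = -18977/4460 ≈ -4.255.

θ̂_MAP = -4.255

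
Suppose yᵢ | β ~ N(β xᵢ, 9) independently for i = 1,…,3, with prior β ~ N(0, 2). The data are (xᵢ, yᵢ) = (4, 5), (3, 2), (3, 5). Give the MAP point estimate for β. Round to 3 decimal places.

β̂_MAP = 1.065

log p(β | y) = −Σ(yᵢ − βxᵢ)²/(2·9) − β²/(2·2) + const.
Setting the derivative to zero: Σxᵢ(yᵢ − βxᵢ)/9 − β/2 = 0, so β = Σxᵢyᵢ / (Σxᵢ² + σ²/τ²).
Σxᵢyᵢ = 4·5 + 3·2 + 3·5 = 41; Σxᵢ² = 34; σ²/τ² = 4.5.
β̂_MAP = 41 / (34 + 4.5) = 41/38.5 ≈ 1.065.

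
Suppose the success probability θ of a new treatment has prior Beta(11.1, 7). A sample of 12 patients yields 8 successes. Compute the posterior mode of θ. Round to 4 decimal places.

Prior: Beta(11.1, 7).
Data: 8 successes in 12 trials. The binomial likelihood contributes θ^8(1−θ)^4, so the posterior is Beta(11.1+8, 7+4) = Beta(19.1, 11).
For Beta(a, b) with a, b > 1 the mode is (a−1)/(a+b−2) = 18.1/28.1 ≈ 0.6441.

θ̂_MAP = 0.6441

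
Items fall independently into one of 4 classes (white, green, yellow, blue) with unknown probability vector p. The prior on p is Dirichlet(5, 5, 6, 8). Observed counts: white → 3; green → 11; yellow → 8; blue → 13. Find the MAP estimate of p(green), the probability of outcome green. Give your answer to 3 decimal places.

The posterior is Dirichlet(αᵢ + nᵢ) = Dirichlet(8, 16, 14, 21).
For a Dirichlet(a₁,…,a_K) with all aᵢ > 1, the mode has j-th component (aⱼ − 1)/(Σaᵢ − K).
Here Σaᵢ = 59 and K = 4, so p(green) = (16 − 1)/(59 − 4) = 15/55 ≈ 0.273.

MAP estimate of p(green) = 0.273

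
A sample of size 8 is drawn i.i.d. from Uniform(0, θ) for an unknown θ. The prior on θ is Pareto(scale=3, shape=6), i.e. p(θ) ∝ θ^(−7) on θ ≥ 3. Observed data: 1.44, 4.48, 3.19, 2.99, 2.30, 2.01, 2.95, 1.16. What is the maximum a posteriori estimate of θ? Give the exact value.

θ̂_MAP = 4.48

The Uniform(0, θ) likelihood is θ^(−n) for θ ≥ max(xᵢ), zero otherwise. Here max(xᵢ) = 4.48.
Posterior ∝ θ^(−7) · θ^(−8) = θ^(−15) on θ ≥ max(3, 4.48) = 4.48.
This density is strictly decreasing in θ, so the posterior mode lies at the lower boundary of the support.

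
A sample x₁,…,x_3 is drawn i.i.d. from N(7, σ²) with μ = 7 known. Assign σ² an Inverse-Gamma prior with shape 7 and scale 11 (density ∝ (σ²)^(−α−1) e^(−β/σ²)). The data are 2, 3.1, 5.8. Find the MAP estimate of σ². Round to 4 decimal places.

σ̂²_MAP = 3.3500

Sum of squared deviations about the known mean: SS = (2−7)² + (3.1−7)² + (5.8−7)² = 41.65.
The Normal likelihood contributes (σ²)^(−n/2) exp(−SS/(2σ²)), so the posterior is Inverse-Gamma(α + n/2, β + SS/2) = Inverse-Gamma(8.5, 31.825).
The mode of Inverse-Gamma(a, b) is b/(a+1) = 31.825/9.5 ≈ 3.3500.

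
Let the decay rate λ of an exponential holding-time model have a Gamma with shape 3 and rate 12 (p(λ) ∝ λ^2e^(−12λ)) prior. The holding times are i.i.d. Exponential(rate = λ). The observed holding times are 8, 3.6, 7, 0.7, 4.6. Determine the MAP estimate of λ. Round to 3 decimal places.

The Exponential(rate=λ) likelihood is ∝ λ^n e^(−λΣtᵢ). Here n = 5 and Σtᵢ = 8 + 3.6 + 7 + 0.7 + 4.6 = 23.9.
Posterior ∝ λ^2e^(−12λ) · λ^5e^(−23.9λ) = λ^7e^(−35.9λ), i.e. Gamma(8, 35.9).
Mode = (a−1)/b = 7/35.9 ≈ 0.195.

λ̂_MAP = 0.195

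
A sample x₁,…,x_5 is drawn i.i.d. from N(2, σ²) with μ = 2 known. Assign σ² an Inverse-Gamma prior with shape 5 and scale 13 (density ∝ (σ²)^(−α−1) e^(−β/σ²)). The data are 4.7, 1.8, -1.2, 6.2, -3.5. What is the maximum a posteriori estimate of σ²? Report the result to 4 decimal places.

Sum of squared deviations about the known mean: SS = (4.7−2)² + (1.8−2)² + (-1.2−2)² + (6.2−2)² + (-3.5−2)² = 65.46.
The Normal likelihood contributes (σ²)^(−n/2) exp(−SS/(2σ²)), so the posterior is Inverse-Gamma(α + n/2, β + SS/2) = Inverse-Gamma(7.5, 45.73).
The mode of Inverse-Gamma(a, b) is b/(a+1) = 45.73/8.5 ≈ 5.3800.

σ̂²_MAP = 5.3800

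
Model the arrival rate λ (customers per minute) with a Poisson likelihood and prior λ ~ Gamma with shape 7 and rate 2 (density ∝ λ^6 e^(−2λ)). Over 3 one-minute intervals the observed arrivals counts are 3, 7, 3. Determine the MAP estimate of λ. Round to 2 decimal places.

Σxᵢ = 3+7+3 = 13, with n = 3.
Posterior ∝ λ^6e^(−2λ) · λ^13e^(−3λ) = λ^19e^(−5λ), i.e. Gamma(shape=20, rate=5).
The mode of a Gamma(a, b) with a ≥ 1 (shape–rate) is (a−1)/b = 19/5 ≈ 3.80.

λ̂_MAP = 3.80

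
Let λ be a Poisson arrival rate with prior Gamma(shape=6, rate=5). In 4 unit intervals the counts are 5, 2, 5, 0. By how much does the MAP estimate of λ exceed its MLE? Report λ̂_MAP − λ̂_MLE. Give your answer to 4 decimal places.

Σxᵢ = 12. Posterior is Gamma(18, 9); MAP = (18−1)/9 = 17/9 ≈ 1.88889.
MLE = x̄ = 12/4 ≈ 3.00000.
Difference = 17/9 − 12/4 = -10/9 ≈ -1.1111.

MAP − MLE = -1.1111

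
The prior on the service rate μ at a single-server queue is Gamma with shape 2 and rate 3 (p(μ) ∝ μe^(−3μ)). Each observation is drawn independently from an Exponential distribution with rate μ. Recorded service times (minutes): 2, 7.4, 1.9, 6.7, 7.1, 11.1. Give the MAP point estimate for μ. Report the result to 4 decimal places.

μ̂_MAP = 0.1786

The Exponential(rate=μ) likelihood is ∝ μ^n e^(−μΣtᵢ). Here n = 6 and Σtᵢ = 2 + 7.4 + 1.9 + 6.7 + 7.1 + 11.1 = 36.2.
Posterior ∝ μe^(−3μ) · μ^6e^(−36.2μ) = μ^7e^(−39.2μ), i.e. Gamma(8, 39.2).
Mode = (a−1)/b = 7/39.2 ≈ 0.1786.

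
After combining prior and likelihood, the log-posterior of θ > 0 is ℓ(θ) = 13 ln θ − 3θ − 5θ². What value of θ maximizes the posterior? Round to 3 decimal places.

θ̂_MAP = 1.000

ℓ'(θ) = 13/θ − 3 − 10θ. Setting this to zero and multiplying by θ: 10θ² + 3θ − 13 = 0.
θ = (−3 + √(3² + 4·10·13)) / (2·10) = (−3 + √529) / 20 = (−3 + 23)/20 = 1.
ℓ''(θ) = −13/θ² − 10 < 0, confirming a maximum.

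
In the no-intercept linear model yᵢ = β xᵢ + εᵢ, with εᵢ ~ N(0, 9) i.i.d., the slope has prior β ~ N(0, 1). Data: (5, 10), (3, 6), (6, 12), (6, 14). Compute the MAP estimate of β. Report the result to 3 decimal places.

β̂_MAP = 1.948

log p(β | y) = −Σ(yᵢ − βxᵢ)²/(2·9) − β²/(2·1) + const.
Setting the derivative to zero: Σxᵢ(yᵢ − βxᵢ)/9 − β/1 = 0, so β = Σxᵢyᵢ / (Σxᵢ² + σ²/τ²).
Σxᵢyᵢ = 5·10 + 3·6 + 6·12 + 6·14 = 224; Σxᵢ² = 106; σ²/τ² = 9.
β̂_MAP = 224 / (106 + 9) = 224/115 ≈ 1.948.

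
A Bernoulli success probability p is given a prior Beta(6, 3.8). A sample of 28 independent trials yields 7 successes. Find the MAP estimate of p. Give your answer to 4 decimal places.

Prior: Beta(6, 3.8).
Data: 7 successes in 28 trials. The binomial likelihood contributes p^7(1−p)^21, so the posterior is Beta(6+7, 3.8+21) = Beta(13, 24.8).
For Beta(a, b) with a, b > 1 the mode is (a−1)/(a+b−2) = 12/35.8 ≈ 0.3352.

p̂_MAP = 0.3352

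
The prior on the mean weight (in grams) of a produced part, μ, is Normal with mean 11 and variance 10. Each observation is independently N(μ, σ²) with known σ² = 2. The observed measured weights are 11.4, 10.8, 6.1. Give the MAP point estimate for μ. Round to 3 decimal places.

μ̂_MAP = 9.531

n = 3; x̄ = (11.4 + 10.8 + 6.1)/3 = 28.3/3 = 283/30 ≈ 9.4333.
For a Normal prior and Normal likelihood with known variance, the posterior is Normal; its mode equals its mean, the precision-weighted average.
Prior precision 1/σ₀² = 1/10 = 0.1; data precision n/σ² = 3/2 = 1.5.
μ̂ = (0.1·11 + 1.5·(283/30)) / (0.1 + 1.5) = 15.25/1.6 = 9.53125 ≈ 9.531.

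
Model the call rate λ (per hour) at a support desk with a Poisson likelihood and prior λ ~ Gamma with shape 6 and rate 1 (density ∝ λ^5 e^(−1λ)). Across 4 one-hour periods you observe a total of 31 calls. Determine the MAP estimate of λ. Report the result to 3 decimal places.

Σxᵢ = 31, n = 4.
Posterior ∝ λ^5e^(−1λ) · λ^31e^(−4λ) = λ^36e^(−5λ), i.e. Gamma(shape=37, rate=5).
The mode of a Gamma(a, b) with a ≥ 1 (shape–rate) is (a−1)/b = 36/5 ≈ 7.200.

λ̂_MAP = 7.200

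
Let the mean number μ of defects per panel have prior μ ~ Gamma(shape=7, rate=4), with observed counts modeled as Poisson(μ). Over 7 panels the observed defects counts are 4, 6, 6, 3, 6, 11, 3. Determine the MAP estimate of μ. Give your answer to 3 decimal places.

μ̂_MAP = 4.091

Σxᵢ = 4+6+6+3+6+11+3 = 39, with n = 7.
Posterior ∝ μ^6e^(−4μ) · μ^39e^(−7μ) = μ^45e^(−11μ), i.e. Gamma(shape=46, rate=11).
The mode of a Gamma(a, b) with a ≥ 1 (shape–rate) is (a−1)/b = 45/11 ≈ 4.091.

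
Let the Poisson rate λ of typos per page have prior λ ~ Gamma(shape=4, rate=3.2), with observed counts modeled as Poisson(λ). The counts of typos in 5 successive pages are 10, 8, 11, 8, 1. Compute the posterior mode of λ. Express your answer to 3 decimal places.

Σxᵢ = 10+8+11+8+1 = 38, with n = 5.
Posterior ∝ λ^3e^(−3.2λ) · λ^38e^(−5λ) = λ^41e^(−8.2λ), i.e. Gamma(shape=42, rate=8.2).
The mode of a Gamma(a, b) with a ≥ 1 (shape–rate) is (a−1)/b = 41/8.2 ≈ 5.000.

λ̂_MAP = 5.000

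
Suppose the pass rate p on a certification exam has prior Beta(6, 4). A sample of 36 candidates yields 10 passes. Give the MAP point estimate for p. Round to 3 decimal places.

p̂_MAP = 0.341

Prior: Beta(6, 4).
Data: 10 successes in 36 trials. The binomial likelihood contributes p^10(1−p)^26, so the posterior is Beta(6+10, 4+26) = Beta(16, 30).
For Beta(a, b) with a, b > 1 the mode is (a−1)/(a+b−2) = 15/44 ≈ 0.341.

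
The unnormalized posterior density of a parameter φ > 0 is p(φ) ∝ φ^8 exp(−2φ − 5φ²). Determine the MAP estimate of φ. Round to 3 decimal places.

φ̂_MAP = 0.800

ℓ'(φ) = 8/φ − 2 − 10φ. Setting this to zero and multiplying by φ: 10φ² + 2φ − 8 = 0.
φ = (−2 + √(2² + 4·10·8)) / (2·10) = (−2 + √324) / 20 = (−2 + 18)/20 = 4/5.
ℓ''(φ) = −8/φ² − 10 < 0, confirming a maximum.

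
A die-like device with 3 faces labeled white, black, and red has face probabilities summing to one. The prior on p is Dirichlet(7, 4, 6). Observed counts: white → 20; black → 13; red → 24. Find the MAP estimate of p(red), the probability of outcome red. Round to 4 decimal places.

MAP estimate of p(red) = 0.4085

The posterior is Dirichlet(αᵢ + nᵢ) = Dirichlet(27, 17, 30).
For a Dirichlet(a₁,…,a_K) with all aᵢ > 1, the mode has j-th component (aⱼ − 1)/(Σaᵢ − K).
Here Σaᵢ = 74 and K = 3, so p(red) = (30 − 1)/(74 − 3) = 29/71 ≈ 0.4085.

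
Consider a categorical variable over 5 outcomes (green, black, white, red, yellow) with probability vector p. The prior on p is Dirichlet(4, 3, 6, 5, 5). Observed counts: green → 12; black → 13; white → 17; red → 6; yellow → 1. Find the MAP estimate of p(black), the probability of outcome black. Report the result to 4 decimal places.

MAP estimate of p(black) = 0.2239

The posterior is Dirichlet(αᵢ + nᵢ) = Dirichlet(16, 16, 23, 11, 6).
For a Dirichlet(a₁,…,a_K) with all aᵢ > 1, the mode has j-th component (aⱼ − 1)/(Σaᵢ − K).
Here Σaᵢ = 72 and K = 5, so p(black) = (16 − 1)/(72 − 5) = 15/67 ≈ 0.2239.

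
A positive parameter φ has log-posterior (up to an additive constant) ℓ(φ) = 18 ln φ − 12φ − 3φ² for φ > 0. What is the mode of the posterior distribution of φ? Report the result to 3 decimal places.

ℓ'(φ) = 18/φ − 12 − 6φ. Setting this to zero and multiplying by φ: 6φ² + 12φ − 18 = 0.
φ = (−12 + √(12² + 4·6·18)) / (2·6) = (−12 + √576) / 12 = (−12 + 24)/12 = 1.
ℓ''(φ) = −18/φ² − 6 < 0, confirming a maximum.

φ̂_MAP = 1.000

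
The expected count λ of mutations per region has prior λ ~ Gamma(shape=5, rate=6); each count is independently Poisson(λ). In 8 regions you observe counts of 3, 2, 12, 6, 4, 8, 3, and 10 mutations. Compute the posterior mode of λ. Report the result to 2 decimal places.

λ̂_MAP = 3.71

Σxᵢ = 3+2+12+6+4+8+3+10 = 48, with n = 8.
Posterior ∝ λ^4e^(−6λ) · λ^48e^(−8λ) = λ^52e^(−14λ), i.e. Gamma(shape=53, rate=14).
The mode of a Gamma(a, b) with a ≥ 1 (shape–rate) is (a−1)/b = 52/14 ≈ 3.71.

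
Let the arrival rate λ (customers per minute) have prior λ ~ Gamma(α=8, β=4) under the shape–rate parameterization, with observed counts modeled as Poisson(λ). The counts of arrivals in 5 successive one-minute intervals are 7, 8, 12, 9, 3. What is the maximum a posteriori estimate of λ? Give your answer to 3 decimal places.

Σxᵢ = 7+8+12+9+3 = 39, with n = 5.
Posterior ∝ λ^7e^(−4λ) · λ^39e^(−5λ) = λ^46e^(−9λ), i.e. Gamma(shape=47, rate=9).
The mode of a Gamma(a, b) with a ≥ 1 (shape–rate) is (a−1)/b = 46/9 ≈ 5.111.

λ̂_MAP = 5.111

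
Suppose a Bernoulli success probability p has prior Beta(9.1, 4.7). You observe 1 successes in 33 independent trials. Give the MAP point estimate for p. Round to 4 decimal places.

p̂_MAP = 0.2031

Prior: Beta(9.1, 4.7).
Data: 1 success in 33 trials. The binomial likelihood contributes p(1−p)^32, so the posterior is Beta(9.1+1, 4.7+32) = Beta(10.1, 36.7).
For Beta(a, b) with a, b > 1 the mode is (a−1)/(a+b−2) = 9.1/44.8 ≈ 0.2031.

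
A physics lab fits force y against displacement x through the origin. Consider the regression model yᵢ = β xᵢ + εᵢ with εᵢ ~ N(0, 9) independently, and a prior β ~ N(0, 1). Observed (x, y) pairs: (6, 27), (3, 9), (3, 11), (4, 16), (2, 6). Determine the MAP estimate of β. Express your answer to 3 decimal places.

log p(β | y) = −Σ(yᵢ − βxᵢ)²/(2·9) − β²/(2·1) + const.
Setting the derivative to zero: Σxᵢ(yᵢ − βxᵢ)/9 − β/1 = 0, so β = Σxᵢyᵢ / (Σxᵢ² + σ²/τ²).
Σxᵢyᵢ = 6·27 + 3·9 + 3·11 + 4·16 + 2·6 = 298; Σxᵢ² = 74; σ²/τ² = 9.
β̂_MAP = 298 / (74 + 9) = 298/83 ≈ 3.590.

β̂_MAP = 3.590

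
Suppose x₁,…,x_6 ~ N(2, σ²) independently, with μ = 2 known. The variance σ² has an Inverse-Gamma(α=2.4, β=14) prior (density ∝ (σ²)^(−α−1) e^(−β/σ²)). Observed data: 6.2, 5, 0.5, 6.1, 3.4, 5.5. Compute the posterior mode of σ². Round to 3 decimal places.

Sum of squared deviations about the known mean: SS = (6.2−2)² + (5−2)² + (0.5−2)² + (6.1−2)² + (3.4−2)² + (5.5−2)² = 59.91.
The Normal likelihood contributes (σ²)^(−n/2) exp(−SS/(2σ²)), so the posterior is Inverse-Gamma(α + n/2, β + SS/2) = Inverse-Gamma(5.4, 43.955).
The mode of Inverse-Gamma(a, b) is b/(a+1) = 43.955/6.4 ≈ 6.868.

σ̂²_MAP = 6.868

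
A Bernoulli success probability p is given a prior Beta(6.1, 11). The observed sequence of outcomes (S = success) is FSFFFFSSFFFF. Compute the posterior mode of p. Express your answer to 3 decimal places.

Prior: Beta(6.1, 11).
Data: 3 successes in 12 trials (from the sequence). The binomial likelihood contributes p^3(1−p)^9, so the posterior is Beta(6.1+3, 11+9) = Beta(9.1, 20).
For Beta(a, b) with a, b > 1 the mode is (a−1)/(a+b−2) = 8.1/27.1 ≈ 0.299.

p̂_MAP = 0.299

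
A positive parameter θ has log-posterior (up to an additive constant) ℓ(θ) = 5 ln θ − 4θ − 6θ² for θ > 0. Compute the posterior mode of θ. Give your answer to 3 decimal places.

ℓ'(θ) = 5/θ − 4 − 12θ. Setting this to zero and multiplying by θ: 12θ² + 4θ − 5 = 0.
θ = (−4 + √(4² + 4·12·5)) / (2·12) = (−4 + √256) / 24 = (−4 + 16)/24 = 1/2.
ℓ''(θ) = −5/θ² − 12 < 0, confirming a maximum.

θ̂_MAP = 0.500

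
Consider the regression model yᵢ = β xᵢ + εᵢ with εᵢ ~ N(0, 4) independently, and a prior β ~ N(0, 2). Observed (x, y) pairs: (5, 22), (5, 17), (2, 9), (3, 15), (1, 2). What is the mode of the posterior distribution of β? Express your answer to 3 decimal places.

log p(β | y) = −Σ(yᵢ − βxᵢ)²/(2·4) − β²/(2·2) + const.
Setting the derivative to zero: Σxᵢ(yᵢ − βxᵢ)/4 − β/2 = 0, so β = Σxᵢyᵢ / (Σxᵢ² + σ²/τ²).
Σxᵢyᵢ = 5·22 + 5·17 + 2·9 + 3·15 + 1·2 = 260; Σxᵢ² = 64; σ²/τ² = 2.
β̂_MAP = 260 / (64 + 2) = 260/66 ≈ 3.939.

β̂_MAP = 3.939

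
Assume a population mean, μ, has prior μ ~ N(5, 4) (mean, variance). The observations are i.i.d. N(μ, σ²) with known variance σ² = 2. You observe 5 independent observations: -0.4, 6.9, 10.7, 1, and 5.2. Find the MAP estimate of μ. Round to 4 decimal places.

n = 5; x̄ = ((-0.4) + 6.9 + 10.7 + 1 + 5.2)/5 = 23.4/5 = 4.68.
For a Normal prior and Normal likelihood with known variance, the posterior is Normal; its mode equals its mean, the precision-weighted average.
Prior precision 1/σ₀² = 1/4 = 0.25; data precision n/σ² = 5/2 = 2.5.
μ̂ = (0.25·5 + 2.5·4.68) / (0.25 + 2.5) = 12.95/2.75 = 259/55 ≈ 4.7091.

μ̂_MAP = 4.7091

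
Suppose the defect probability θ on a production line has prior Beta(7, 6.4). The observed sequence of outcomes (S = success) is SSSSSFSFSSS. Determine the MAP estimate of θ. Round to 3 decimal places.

θ̂_MAP = 0.670

Prior: Beta(7, 6.4).
Data: 9 successes in 11 trials (from the sequence). The binomial likelihood contributes θ^9(1−θ)^2, so the posterior is Beta(7+9, 6.4+2) = Beta(16, 8.4).
For Beta(a, b) with a, b > 1 the mode is (a−1)/(a+b−2) = 15/22.4 ≈ 0.670.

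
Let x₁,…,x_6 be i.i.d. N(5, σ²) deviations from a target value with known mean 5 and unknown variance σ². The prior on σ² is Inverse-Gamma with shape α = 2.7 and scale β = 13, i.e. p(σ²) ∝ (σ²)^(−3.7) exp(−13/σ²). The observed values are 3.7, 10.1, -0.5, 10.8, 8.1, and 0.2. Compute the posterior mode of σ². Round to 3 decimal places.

Sum of squared deviations about the known mean: SS = (3.7−5)² + (10.1−5)² + (-0.5−5)² + (10.8−5)² + (8.1−5)² + (0.2−5)² = 124.24.
The Normal likelihood contributes (σ²)^(−n/2) exp(−SS/(2σ²)), so the posterior is Inverse-Gamma(α + n/2, β + SS/2) = Inverse-Gamma(5.7, 75.12).
The mode of Inverse-Gamma(a, b) is b/(a+1) = 75.12/6.7 ≈ 11.212.

σ̂²_MAP = 11.212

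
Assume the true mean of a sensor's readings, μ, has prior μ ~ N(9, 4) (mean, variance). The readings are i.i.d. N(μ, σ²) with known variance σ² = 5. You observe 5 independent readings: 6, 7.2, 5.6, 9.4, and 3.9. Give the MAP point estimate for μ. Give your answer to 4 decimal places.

μ̂_MAP = 6.9360

n = 5; x̄ = (6 + 7.2 + 5.6 + 9.4 + 3.9)/5 = 32.1/5 = 6.42.
For a Normal prior and Normal likelihood with known variance, the posterior is Normal; its mode equals its mean, the precision-weighted average.
Prior precision 1/σ₀² = 1/4 = 0.25; data precision n/σ² = 5/5 = 1.
μ̂ = (0.25·9 + 1·6.42) / (0.25 + 1) = 8.67/1.25 = 6.9360.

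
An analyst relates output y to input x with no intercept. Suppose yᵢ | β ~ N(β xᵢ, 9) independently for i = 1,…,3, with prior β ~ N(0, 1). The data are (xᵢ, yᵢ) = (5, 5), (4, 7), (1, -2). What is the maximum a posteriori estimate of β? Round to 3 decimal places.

log p(β | y) = −Σ(yᵢ − βxᵢ)²/(2·9) − β²/(2·1) + const.
Setting the derivative to zero: Σxᵢ(yᵢ − βxᵢ)/9 − β/1 = 0, so β = Σxᵢyᵢ / (Σxᵢ² + σ²/τ²).
Σxᵢyᵢ = 5·5 + 4·7 + 1·(-2) = 51; Σxᵢ² = 42; σ²/τ² = 9.
β̂_MAP = 51 / (42 + 9) = 51/51 ≈ 1.000.

β̂_MAP = 1.000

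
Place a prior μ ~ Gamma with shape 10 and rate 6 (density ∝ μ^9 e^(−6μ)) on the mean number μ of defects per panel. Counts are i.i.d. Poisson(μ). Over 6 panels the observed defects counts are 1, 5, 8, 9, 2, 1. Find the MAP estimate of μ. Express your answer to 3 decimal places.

Σxᵢ = 1+5+8+9+2+1 = 26, with n = 6.
Posterior ∝ μ^9e^(−6μ) · μ^26e^(−6μ) = μ^35e^(−12μ), i.e. Gamma(shape=36, rate=12).
The mode of a Gamma(a, b) with a ≥ 1 (shape–rate) is (a−1)/b = 35/12 ≈ 2.917.

μ̂_MAP = 2.917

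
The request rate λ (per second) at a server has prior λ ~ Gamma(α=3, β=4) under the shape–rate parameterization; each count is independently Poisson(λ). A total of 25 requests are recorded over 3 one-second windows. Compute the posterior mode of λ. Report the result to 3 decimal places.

Σxᵢ = 25, n = 3.
Posterior ∝ λ^2e^(−4λ) · λ^25e^(−3λ) = λ^27e^(−7λ), i.e. Gamma(shape=28, rate=7).
The mode of a Gamma(a, b) with a ≥ 1 (shape–rate) is (a−1)/b = 27/7 ≈ 3.857.

λ̂_MAP = 3.857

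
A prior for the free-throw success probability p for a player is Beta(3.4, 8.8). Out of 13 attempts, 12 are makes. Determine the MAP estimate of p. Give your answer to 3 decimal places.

p̂_MAP = 0.621

Prior: Beta(3.4, 8.8).
Data: 12 successes in 13 trials. The binomial likelihood contributes p^12(1−p)^1, so the posterior is Beta(3.4+12, 8.8+1) = Beta(15.4, 9.8).
For Beta(a, b) with a, b > 1 the mode is (a−1)/(a+b−2) = 14.4/23.2 ≈ 0.621.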